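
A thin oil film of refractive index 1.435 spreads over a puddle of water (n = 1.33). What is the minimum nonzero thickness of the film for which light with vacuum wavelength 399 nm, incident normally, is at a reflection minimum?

At the upper boundary (n = 1.0 to n = 1.435) the reflected ray undergoes a half-wave phase shift.
Bottom surface (1.435 → 1.33): reflection off a lower-index medium gives no phase shift.
The two reflections differ by half a wavelength.
So the condition for destructive reflection is 2 n t = m λ.
Minimum nonzero at m = 1: t = λ / (2 n) = 399 / (2 × 1.435) = 139 nm.

139 nm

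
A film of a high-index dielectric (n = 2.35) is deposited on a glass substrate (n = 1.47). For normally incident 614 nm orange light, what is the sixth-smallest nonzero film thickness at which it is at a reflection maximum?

719 nm

Top surface (1.0 → 2.35): reflection off a higher-index medium gives a half-wave phase shift.
At the lower boundary (n = 2.35 to n = 1.47) the reflected ray undergoes no phase shift.
Exactly one π shift → a net half-wave offset.
For bright reflection here: 2 n t = (m + ½) λ.
The sixth-smallest nonzero thickness corresponds to m = 5: t = (m + ½) λ / (2 n) = 5.50 × 614 / (2 × 2.35) = 719 nm.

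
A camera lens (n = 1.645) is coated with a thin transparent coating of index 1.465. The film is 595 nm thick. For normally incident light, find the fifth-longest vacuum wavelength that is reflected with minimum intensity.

Ray reflecting at the top interface goes from n = 1.0 toward n = 1.465: a half-wave phase shift.
At the lower boundary (n = 1.465 to n = 1.645) the reflected ray undergoes a half-wave phase shift.
Net: no relative phase inversion (both shifts match).
For weak reflection here: 2 n t = (m + ½) λ.
λ = 2 n t / (m + ½). The fifth-longest wavelength is m = 4: λ = 2 × 1.465 × 595 / 4.50 = 387 nm.

387 nm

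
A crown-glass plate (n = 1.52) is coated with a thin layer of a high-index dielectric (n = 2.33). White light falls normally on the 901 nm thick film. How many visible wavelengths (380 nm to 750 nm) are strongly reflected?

5

Ray reflecting at the top interface goes from n = 1.0 toward n = 2.33: a half-wave phase shift.
Ray reflecting at the bottom interface goes from n = 2.33 toward n = 1.52: no phase shift.
Exactly one π shift → a net half-wave offset.
So the condition for constructive reflection is 2 n t = (m + ½) λ.
λ = 2 n t / (m + ½) = 4199 / (m + ½) nm.
m=5: 763 nm (IR); m=6: 646 nm (visible); m=7: 560 nm (visible); m=8: 494 nm (visible); m=9: 442 nm (visible); m=10: 400 nm (visible); m=11: 365 nm (UV).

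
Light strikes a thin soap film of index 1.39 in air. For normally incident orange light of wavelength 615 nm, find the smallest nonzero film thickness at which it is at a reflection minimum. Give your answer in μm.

0.221 μm

At the upper boundary (n = 1.0 to n = 1.39) the reflected ray undergoes a half-wave phase shift.
Bottom surface (1.39 → 1.0): reflection off a lower-index medium gives no phase shift.
Net: one phase inversion between the two reflected rays.
So the condition for destructive reflection is 2 n t = m λ.
Minimum nonzero at m = 1: t = λ / (2 n) = 615 / (2 × 1.39) = 221 nm.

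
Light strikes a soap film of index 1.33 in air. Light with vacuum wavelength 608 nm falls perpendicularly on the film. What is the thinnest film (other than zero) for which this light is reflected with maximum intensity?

114 nm

Top surface (1.0 → 1.33): reflection off a higher-index medium gives a half-wave phase shift.
Bottom surface (1.33 → 1.0): reflection off a lower-index medium gives no phase shift.
The two reflections differ by half a wavelength.
For maximum reflection here: 2 n t = (m + ½) λ.
Minimum at m = 0: t = λ / (4 n) = 608 / (4 × 1.33) = 114 nm.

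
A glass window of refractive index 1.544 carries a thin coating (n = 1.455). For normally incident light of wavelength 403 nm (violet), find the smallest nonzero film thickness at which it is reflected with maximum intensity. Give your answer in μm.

0.138 μm

At the upper boundary (n = 1.0 to n = 1.455) the reflected ray undergoes a half-wave phase shift.
Bottom surface (1.455 → 1.544): reflection off a higher-index medium gives a half-wave phase shift.
Zero or two π shifts → no net half-wave offset.
With no net inversion, constructive interference in reflection requires 2 n t = m λ.
Minimum nonzero at m = 1: t = λ / (2 n) = 403 / (2 × 1.455) = 138 nm.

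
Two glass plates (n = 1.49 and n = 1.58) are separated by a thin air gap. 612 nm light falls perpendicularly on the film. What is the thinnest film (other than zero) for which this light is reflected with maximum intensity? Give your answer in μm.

0.153 μm

At the upper boundary (n = 1.49 to n = 1.0) the reflected ray undergoes no phase shift.
Ray reflecting at the bottom interface goes from n = 1.0 toward n = 1.58: a half-wave phase shift.
The two reflections differ by half a wavelength.
For bright reflection here: 2 n t = (m + ½) λ.
Minimum at m = 0: t = λ / (4 n) = 612 / (4 × 1.0) = 153 nm.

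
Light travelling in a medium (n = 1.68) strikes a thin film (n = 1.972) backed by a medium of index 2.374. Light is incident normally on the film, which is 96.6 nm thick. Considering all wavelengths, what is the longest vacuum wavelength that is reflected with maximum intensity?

381 nm

Ray reflecting at the top interface goes from n = 1.68 toward n = 1.972: a half-wave phase shift.
Bottom surface (1.972 → 2.374): reflection off a higher-index medium gives a half-wave phase shift.
Zero or two π shifts → no net half-wave offset.
So the condition for constructive reflection is 2 n t = m λ.
λ = 2 n t / m. The longest wavelength is m = 1: λ = 2 × 1.972 × 96.6 / 1.00 = 381 nm.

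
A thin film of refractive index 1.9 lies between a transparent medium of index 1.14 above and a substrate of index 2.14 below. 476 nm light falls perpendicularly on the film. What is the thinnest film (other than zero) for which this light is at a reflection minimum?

Top surface (1.14 → 1.9): reflection off a higher-index medium gives a half-wave phase shift.
Ray reflecting at the bottom interface goes from n = 1.9 toward n = 2.14: a half-wave phase shift.
Zero or two π shifts → no net half-wave offset.
With no net inversion, destructive interference in reflection requires 2 n t = (m + ½) λ.
Minimum at m = 0: t = λ / (4 n) = 476 / (4 × 1.9) = 62.6 nm.

62.6 nm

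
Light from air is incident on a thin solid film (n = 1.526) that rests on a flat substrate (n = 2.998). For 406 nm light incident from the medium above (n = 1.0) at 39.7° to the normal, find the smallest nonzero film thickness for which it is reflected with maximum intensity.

Ray reflecting at the top interface goes from n = 1.0 toward n = 1.526: a half-wave phase shift.
Ray reflecting at the bottom interface goes from n = 1.526 toward n = 2.998: a half-wave phase shift.
Net: no relative phase inversion (both shifts match).
With no net inversion, constructive interference in reflection requires 2 n t cos θ_r = m λ.
Snell's law: 1.0 sin 39.7° = 1.526 sin θ_r → sin θ_r = 0.419, cos θ_r = 0.908.
Minimum nonzero at m = 1: t = λ / (2 n cos θ_r) = 406 / (2 × 1.526 × 0.908) = 146 nm.

146 nm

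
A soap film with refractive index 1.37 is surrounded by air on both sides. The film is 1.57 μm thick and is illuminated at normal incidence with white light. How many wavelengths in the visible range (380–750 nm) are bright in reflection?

5

Top surface (1.0 → 1.37): reflection off a higher-index medium gives a half-wave phase shift.
Ray reflecting at the bottom interface goes from n = 1.37 toward n = 1.0: no phase shift.
The two reflections differ by half a wavelength.
With one net inversion, constructive interference in reflection requires 2 n t = (m + ½) λ.
λ = 2 n t / (m + ½) = 4302 / (m + ½) nm.
m=5: 782 nm (IR); m=6: 662 nm (visible); m=7: 574 nm (visible); m=8: 506 nm (visible); m=9: 453 nm (visible); m=10: 410 nm (visible); m=11: 374 nm (UV).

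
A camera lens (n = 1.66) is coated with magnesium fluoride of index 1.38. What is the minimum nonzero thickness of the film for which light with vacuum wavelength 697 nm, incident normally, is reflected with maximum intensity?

253 nm

Top surface (1.0 → 1.38): reflection off a higher-index medium gives a half-wave phase shift.
Bottom surface (1.38 → 1.66): reflection off a higher-index medium gives a half-wave phase shift.
The two reflections carry the same phase change, so no net offset.
So the condition for constructive reflection is 2 n t = m λ.
Minimum nonzero at m = 1: t = λ / (2 n) = 697 / (2 × 1.38) = 253 nm.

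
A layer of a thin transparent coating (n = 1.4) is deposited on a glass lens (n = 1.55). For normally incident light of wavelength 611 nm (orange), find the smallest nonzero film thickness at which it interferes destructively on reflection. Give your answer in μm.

0.109 μm

At the upper boundary (n = 1.0 to n = 1.4) the reflected ray undergoes a half-wave phase shift.
Ray reflecting at the bottom interface goes from n = 1.4 toward n = 1.55: a half-wave phase shift.
Zero or two π shifts → no net half-wave offset.
For weak reflection here: 2 n t = (m + ½) λ.
Minimum at m = 0: t = λ / (4 n) = 611 / (4 × 1.4) = 109 nm.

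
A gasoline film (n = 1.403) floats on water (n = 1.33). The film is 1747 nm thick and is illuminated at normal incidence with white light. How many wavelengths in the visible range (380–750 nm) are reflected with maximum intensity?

Ray reflecting at the top interface goes from n = 1.0 toward n = 1.403: a half-wave phase shift.
At the lower boundary (n = 1.403 to n = 1.33) the reflected ray undergoes no phase shift.
Exactly one π shift → a net half-wave offset.
So the condition for constructive reflection is 2 n t = (m + ½) λ.
λ = 2 n t / (m + ½) = 4902 / (m + ½) nm.
m=6: 754 nm (IR); m=7: 654 nm (visible); m=8: 577 nm (visible); m=9: 516 nm (visible); m=10: 467 nm (visible); m=11: 426 nm (visible); m=12: 392 nm (visible); m=13: 363 nm (UV).

6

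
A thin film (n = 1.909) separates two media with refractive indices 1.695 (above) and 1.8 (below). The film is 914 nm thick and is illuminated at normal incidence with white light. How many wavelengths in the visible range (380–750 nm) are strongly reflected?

4

At the upper boundary (n = 1.695 to n = 1.909) the reflected ray undergoes a half-wave phase shift.
At the lower boundary (n = 1.909 to n = 1.8) the reflected ray undergoes no phase shift.
The two reflections differ by half a wavelength.
For maximum reflection here: 2 n t = (m + ½) λ.
λ = 2 n t / (m + ½) = 3490 / (m + ½) nm.
m=4: 775 nm (IR); m=5: 634 nm (visible); m=6: 537 nm (visible); m=7: 465 nm (visible); m=8: 411 nm (visible); m=9: 367 nm (UV).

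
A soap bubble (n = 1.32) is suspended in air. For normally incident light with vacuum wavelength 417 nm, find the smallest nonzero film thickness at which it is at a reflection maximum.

Ray reflecting at the top interface goes from n = 1.0 toward n = 1.32: a half-wave phase shift.
At the lower boundary (n = 1.32 to n = 1.0) the reflected ray undergoes no phase shift.
The two reflections differ by half a wavelength.
With one net inversion, constructive interference in reflection requires 2 n t = (m + ½) λ.
Minimum at m = 0: t = λ / (4 n) = 417 / (4 × 1.32) = 79.0 nm.

79.0 nm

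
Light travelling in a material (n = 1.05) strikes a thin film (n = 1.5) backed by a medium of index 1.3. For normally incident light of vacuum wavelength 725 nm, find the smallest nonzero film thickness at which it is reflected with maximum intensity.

121 nm

Ray reflecting at the top interface goes from n = 1.05 toward n = 1.5: a half-wave phase shift.
Ray reflecting at the bottom interface goes from n = 1.5 toward n = 1.3: no phase shift.
Exactly one π shift → a net half-wave offset.
For maximum reflection here: 2 n t = (m + ½) λ.
Minimum at m = 0: t = λ / (4 n) = 725 / (4 × 1.5) = 121 nm.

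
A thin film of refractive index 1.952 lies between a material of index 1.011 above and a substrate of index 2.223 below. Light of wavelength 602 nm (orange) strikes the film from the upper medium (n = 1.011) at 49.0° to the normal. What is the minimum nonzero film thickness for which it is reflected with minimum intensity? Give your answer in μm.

Top surface (1.011 → 1.952): reflection off a higher-index medium gives a half-wave phase shift.
At the lower boundary (n = 1.952 to n = 2.223) the reflected ray undergoes a half-wave phase shift.
Zero or two π shifts → no net half-wave offset.
So the condition for destructive reflection is 2 n t cos θ_r = (m + ½) λ.
Snell's law: 1.011 sin 49.0° = 1.952 sin θ_r → sin θ_r = 0.391, cos θ_r = 0.920.
Minimum at m = 0: t = λ / (4 n cos θ_r) = 602 / (4 × 1.952 × 0.920) = 83.8 nm.

0.0838 μm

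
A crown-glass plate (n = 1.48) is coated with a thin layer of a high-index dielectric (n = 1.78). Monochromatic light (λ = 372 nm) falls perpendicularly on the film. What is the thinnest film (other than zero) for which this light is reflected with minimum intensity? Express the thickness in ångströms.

1045 Å

At the upper boundary (n = 1.0 to n = 1.78) the reflected ray undergoes a half-wave phase shift.
Bottom surface (1.78 → 1.48): reflection off a lower-index medium gives no phase shift.
Exactly one π shift → a net half-wave offset.
So the condition for destructive reflection is 2 n t = m λ.
Minimum nonzero at m = 1: t = λ / (2 n) = 372 / (2 × 1.78) = 104 nm.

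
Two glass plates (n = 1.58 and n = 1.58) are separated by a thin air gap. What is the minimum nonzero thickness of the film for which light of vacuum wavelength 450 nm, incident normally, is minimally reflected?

At the upper boundary (n = 1.58 to n = 1.0) the reflected ray undergoes no phase shift.
Bottom surface (1.0 → 1.58): reflection off a higher-index medium gives a half-wave phase shift.
The two reflections differ by half a wavelength.
For dark reflection here: 2 n t = m λ.
Minimum nonzero at m = 1: t = λ / (2 n) = 450 / (2 × 1.0) = 225 nm.

225 nm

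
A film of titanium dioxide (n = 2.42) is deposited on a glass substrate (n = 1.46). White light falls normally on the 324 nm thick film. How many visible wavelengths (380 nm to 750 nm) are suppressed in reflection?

2

Ray reflecting at the top interface goes from n = 1.0 toward n = 2.42: a half-wave phase shift.
Bottom surface (2.42 → 1.46): reflection off a lower-index medium gives no phase shift.
Net: one phase inversion between the two reflected rays.
So the condition for destructive reflection is 2 n t = m λ.
λ = 2 n t / m = 1568 / m nm.
m=2: 784 nm (IR); m=3: 523 nm (visible); m=4: 392 nm (visible); m=5: 314 nm (UV).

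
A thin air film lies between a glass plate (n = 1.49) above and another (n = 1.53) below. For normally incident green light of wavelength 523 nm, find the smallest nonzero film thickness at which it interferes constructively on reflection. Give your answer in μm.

Ray reflecting at the top interface goes from n = 1.49 toward n = 1.0: no phase shift.
Ray reflecting at the bottom interface goes from n = 1.0 toward n = 1.53: a half-wave phase shift.
Exactly one π shift → a net half-wave offset.
So the condition for constructive reflection is 2 n t = (m + ½) λ.
Minimum at m = 0: t = λ / (4 n) = 523 / (4 × 1.0) = 131 nm.

0.131 μm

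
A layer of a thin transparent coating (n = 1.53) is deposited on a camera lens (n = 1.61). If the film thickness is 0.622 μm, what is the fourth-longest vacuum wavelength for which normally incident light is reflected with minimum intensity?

Ray reflecting at the top interface goes from n = 1.0 toward n = 1.53: a half-wave phase shift.
Bottom surface (1.53 → 1.61): reflection off a higher-index medium gives a half-wave phase shift.
The two reflections carry the same phase change, so no net offset.
For dark reflection here: 2 n t = (m + ½) λ.
λ = 2 n t / (m + ½). The fourth-longest wavelength is m = 3: λ = 2 × 1.53 × 622 / 3.50 = 544 nm.

544 nm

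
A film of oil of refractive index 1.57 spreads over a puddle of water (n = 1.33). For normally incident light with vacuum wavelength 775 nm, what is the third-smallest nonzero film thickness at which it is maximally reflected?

Top surface (1.0 → 1.57): reflection off a higher-index medium gives a half-wave phase shift.
At the lower boundary (n = 1.57 to n = 1.33) the reflected ray undergoes no phase shift.
Net: one phase inversion between the two reflected rays.
So the condition for constructive reflection is 2 n t = (m + ½) λ.
The third-smallest nonzero thickness corresponds to m = 2: t = (m + ½) λ / (2 n) = 2.50 × 775 / (2 × 1.57) = 617 nm.

617 nm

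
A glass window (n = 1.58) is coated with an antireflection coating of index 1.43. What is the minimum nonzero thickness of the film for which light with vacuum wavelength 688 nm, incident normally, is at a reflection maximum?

Ray reflecting at the top interface goes from n = 1.0 toward n = 1.43: a half-wave phase shift.
Ray reflecting at the bottom interface goes from n = 1.43 toward n = 1.58: a half-wave phase shift.
Zero or two π shifts → no net half-wave offset.
So the condition for constructive reflection is 2 n t = m λ.
Minimum nonzero at m = 1: t = λ / (2 n) = 688 / (2 × 1.43) = 241 nm.

241 nm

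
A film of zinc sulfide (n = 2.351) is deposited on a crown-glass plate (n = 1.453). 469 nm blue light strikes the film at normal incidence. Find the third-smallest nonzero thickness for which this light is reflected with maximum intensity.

Top surface (1.0 → 2.351): reflection off a higher-index medium gives a half-wave phase shift.
At the lower boundary (n = 2.351 to n = 1.453) the reflected ray undergoes no phase shift.
Net: one phase inversion between the two reflected rays.
With one net inversion, constructive interference in reflection requires 2 n t = (m + ½) λ.
The third-smallest nonzero thickness corresponds to m = 2: t = (m + ½) λ / (2 n) = 2.50 × 469 / (2 × 2.351) = 249 nm.

249 nm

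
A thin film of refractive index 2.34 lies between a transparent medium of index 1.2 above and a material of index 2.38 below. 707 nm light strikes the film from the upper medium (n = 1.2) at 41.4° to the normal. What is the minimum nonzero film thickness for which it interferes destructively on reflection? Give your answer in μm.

0.0803 μm

Ray reflecting at the top interface goes from n = 1.2 toward n = 2.34: a half-wave phase shift.
Ray reflecting at the bottom interface goes from n = 2.34 toward n = 2.38: a half-wave phase shift.
Net: no relative phase inversion (both shifts match).
So the condition for destructive reflection is 2 n t cos θ_r = (m + ½) λ.
Snell's law: 1.2 sin 41.4° = 2.34 sin θ_r → sin θ_r = 0.339, cos θ_r = 0.941.
Minimum at m = 0: t = λ / (4 n cos θ_r) = 707 / (4 × 2.34 × 0.941) = 80.3 nm.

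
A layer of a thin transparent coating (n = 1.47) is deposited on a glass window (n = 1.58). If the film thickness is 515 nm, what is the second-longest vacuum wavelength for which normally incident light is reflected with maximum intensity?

At the upper boundary (n = 1.0 to n = 1.47) the reflected ray undergoes a half-wave phase shift.
At the lower boundary (n = 1.47 to n = 1.58) the reflected ray undergoes a half-wave phase shift.
Net: no relative phase inversion (both shifts match).
For maximum reflection here: 2 n t = m λ.
λ = 2 n t / m. The second-longest wavelength is m = 2: λ = 2 × 1.47 × 515 / 2.00 = 757 nm.

757 nm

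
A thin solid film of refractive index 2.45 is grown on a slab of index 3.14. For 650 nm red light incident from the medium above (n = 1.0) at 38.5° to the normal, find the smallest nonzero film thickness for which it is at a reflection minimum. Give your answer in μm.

Top surface (1.0 → 2.45): reflection off a higher-index medium gives a half-wave phase shift.
Ray reflecting at the bottom interface goes from n = 2.45 toward n = 3.14: a half-wave phase shift.
Net: no relative phase inversion (both shifts match).
So the condition for destructive reflection is 2 n t cos θ_r = (m + ½) λ.
Snell's law: 1.0 sin 38.5° = 2.45 sin θ_r → sin θ_r = 0.254, cos θ_r = 0.967.
Minimum at m = 0: t = λ / (4 n cos θ_r) = 650 / (4 × 2.45 × 0.967) = 68.6 nm.

0.0686 μm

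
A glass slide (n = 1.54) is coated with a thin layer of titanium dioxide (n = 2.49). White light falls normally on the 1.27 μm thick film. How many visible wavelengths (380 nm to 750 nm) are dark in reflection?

Top surface (1.0 → 2.49): reflection off a higher-index medium gives a half-wave phase shift.
Bottom surface (2.49 → 1.54): reflection off a lower-index medium gives no phase shift.
The two reflections differ by half a wavelength.
So the condition for destructive reflection is 2 n t = m λ.
λ = 2 n t / m = 6325 / m nm.
m=8: 791 nm (IR); m=9: 703 nm (visible); m=10: 632 nm (visible); m=11: 575 nm (visible); m=12: 527 nm (visible); m=13: 487 nm (visible); m=14: 452 nm (visible); m=15: 422 nm (visible); m=16: 395 nm (visible); m=17: 372 nm (UV).

8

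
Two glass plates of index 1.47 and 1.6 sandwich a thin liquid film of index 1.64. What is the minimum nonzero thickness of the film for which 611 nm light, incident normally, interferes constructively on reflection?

At the upper boundary (n = 1.47 to n = 1.64) the reflected ray undergoes a half-wave phase shift.
Ray reflecting at the bottom interface goes from n = 1.64 toward n = 1.6: no phase shift.
Exactly one π shift → a net half-wave offset.
So the condition for constructive reflection is 2 n t = (m + ½) λ.
Minimum at m = 0: t = λ / (4 n) = 611 / (4 × 1.64) = 93.1 nm.

93.1 nm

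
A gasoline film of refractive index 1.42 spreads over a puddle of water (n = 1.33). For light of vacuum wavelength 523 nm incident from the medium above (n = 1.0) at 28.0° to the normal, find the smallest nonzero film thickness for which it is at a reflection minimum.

195 nm

Ray reflecting at the top interface goes from n = 1.0 toward n = 1.42: a half-wave phase shift.
At the lower boundary (n = 1.42 to n = 1.33) the reflected ray undergoes no phase shift.
Net: one phase inversion between the two reflected rays.
With one net inversion, destructive interference in reflection requires 2 n t cos θ_r = m λ.
Snell's law: 1.0 sin 28.0° = 1.42 sin θ_r → sin θ_r = 0.331, cos θ_r = 0.944.
Minimum nonzero at m = 1: t = λ / (2 n cos θ_r) = 523 / (2 × 1.42 × 0.944) = 195 nm.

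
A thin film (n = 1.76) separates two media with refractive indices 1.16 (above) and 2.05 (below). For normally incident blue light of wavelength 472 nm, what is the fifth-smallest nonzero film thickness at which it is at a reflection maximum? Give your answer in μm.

0.670 μm

Ray reflecting at the top interface goes from n = 1.16 toward n = 1.76: a half-wave phase shift.
At the lower boundary (n = 1.76 to n = 2.05) the reflected ray undergoes a half-wave phase shift.
The two reflections carry the same phase change, so no net offset.
With no net inversion, constructive interference in reflection requires 2 n t = m λ.
The fifth-smallest nonzero thickness corresponds to m = 5: t = m λ / (2 n) = 5.00 × 472 / (2 × 1.76) = 670 nm.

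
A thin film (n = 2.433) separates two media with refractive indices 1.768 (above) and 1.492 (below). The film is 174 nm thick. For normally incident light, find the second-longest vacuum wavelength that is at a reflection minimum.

At the upper boundary (n = 1.768 to n = 2.433) the reflected ray undergoes a half-wave phase shift.
At the lower boundary (n = 2.433 to n = 1.492) the reflected ray undergoes no phase shift.
Exactly one π shift → a net half-wave offset.
For dark reflection here: 2 n t = m λ.
λ = 2 n t / m. The second-longest wavelength is m = 2: λ = 2 × 2.433 × 174 / 2.00 = 423 nm.

423 nm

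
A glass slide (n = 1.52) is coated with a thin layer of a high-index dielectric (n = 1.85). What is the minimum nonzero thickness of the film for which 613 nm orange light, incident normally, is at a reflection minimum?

Ray reflecting at the top interface goes from n = 1.0 toward n = 1.85: a half-wave phase shift.
At the lower boundary (n = 1.85 to n = 1.52) the reflected ray undergoes no phase shift.
Exactly one π shift → a net half-wave offset.
With one net inversion, destructive interference in reflection requires 2 n t = m λ.
Minimum nonzero at m = 1: t = λ / (2 n) = 613 / (2 × 1.85) = 166 nm.

166 nm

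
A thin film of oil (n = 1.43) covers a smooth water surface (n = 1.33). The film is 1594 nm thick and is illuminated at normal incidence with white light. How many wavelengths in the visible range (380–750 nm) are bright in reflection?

6

At the upper boundary (n = 1.0 to n = 1.43) the reflected ray undergoes a half-wave phase shift.
Ray reflecting at the bottom interface goes from n = 1.43 toward n = 1.33: no phase shift.
Net: one phase inversion between the two reflected rays.
So the condition for constructive reflection is 2 n t = (m + ½) λ.
λ = 2 n t / (m + ½) = 4559 / (m + ½) nm.
m=5: 829 nm (IR); m=6: 701 nm (visible); m=7: 608 nm (visible); m=8: 536 nm (visible); m=9: 480 nm (visible); m=10: 434 nm (visible); m=11: 396 nm (visible); m=12: 365 nm (UV).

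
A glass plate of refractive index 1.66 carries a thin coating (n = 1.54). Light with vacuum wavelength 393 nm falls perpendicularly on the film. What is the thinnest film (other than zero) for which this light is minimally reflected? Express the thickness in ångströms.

Ray reflecting at the top interface goes from n = 1.0 toward n = 1.54: a half-wave phase shift.
Ray reflecting at the bottom interface goes from n = 1.54 toward n = 1.66: a half-wave phase shift.
The two reflections carry the same phase change, so no net offset.
For dark reflection here: 2 n t = (m + ½) λ.
Minimum at m = 0: t = λ / (4 n) = 393 / (4 × 1.54) = 63.8 nm.

638 Å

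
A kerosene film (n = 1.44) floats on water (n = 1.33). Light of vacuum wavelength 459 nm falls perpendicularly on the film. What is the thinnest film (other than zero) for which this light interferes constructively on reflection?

At the upper boundary (n = 1.0 to n = 1.44) the reflected ray undergoes a half-wave phase shift.
Ray reflecting at the bottom interface goes from n = 1.44 toward n = 1.33: no phase shift.
Net: one phase inversion between the two reflected rays.
For strong reflection here: 2 n t = (m + ½) λ.
Minimum at m = 0: t = λ / (4 n) = 459 / (4 × 1.44) = 79.7 nm.

79.7 nm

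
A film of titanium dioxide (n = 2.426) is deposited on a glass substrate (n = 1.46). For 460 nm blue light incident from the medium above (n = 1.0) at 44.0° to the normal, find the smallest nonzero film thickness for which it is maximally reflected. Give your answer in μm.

0.0495 μm

Ray reflecting at the top interface goes from n = 1.0 toward n = 2.426: a half-wave phase shift.
Ray reflecting at the bottom interface goes from n = 2.426 toward n = 1.46: no phase shift.
Exactly one π shift → a net half-wave offset.
With one net inversion, constructive interference in reflection requires 2 n t cos θ_r = (m + ½) λ.
Snell's law: 1.0 sin 44.0° = 2.426 sin θ_r → sin θ_r = 0.286, cos θ_r = 0.958.
Minimum at m = 0: t = λ / (4 n cos θ_r) = 460 / (4 × 2.426 × 0.958) = 49.5 nm.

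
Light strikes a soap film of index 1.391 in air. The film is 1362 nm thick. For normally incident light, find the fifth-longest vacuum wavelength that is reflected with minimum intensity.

At the upper boundary (n = 1.0 to n = 1.391) the reflected ray undergoes a half-wave phase shift.
At the lower boundary (n = 1.391 to n = 1.0) the reflected ray undergoes no phase shift.
The two reflections differ by half a wavelength.
So the condition for destructive reflection is 2 n t = m λ.
λ = 2 n t / m. The fifth-longest wavelength is m = 5: λ = 2 × 1.391 × 1362 / 5.00 = 758 nm.

758 nm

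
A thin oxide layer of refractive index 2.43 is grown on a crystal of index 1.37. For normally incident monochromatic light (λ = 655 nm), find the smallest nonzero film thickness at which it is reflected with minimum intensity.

Ray reflecting at the top interface goes from n = 1.0 toward n = 2.43: a half-wave phase shift.
Ray reflecting at the bottom interface goes from n = 2.43 toward n = 1.37: no phase shift.
Net: one phase inversion between the two reflected rays.
With one net inversion, destructive interference in reflection requires 2 n t = m λ.
Minimum nonzero at m = 1: t = λ / (2 n) = 655 / (2 × 2.43) = 135 nm.

135 nm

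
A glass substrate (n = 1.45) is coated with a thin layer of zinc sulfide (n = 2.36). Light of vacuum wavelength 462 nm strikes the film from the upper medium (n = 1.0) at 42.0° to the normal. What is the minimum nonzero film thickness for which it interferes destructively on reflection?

At the upper boundary (n = 1.0 to n = 2.36) the reflected ray undergoes a half-wave phase shift.
Bottom surface (2.36 → 1.45): reflection off a lower-index medium gives no phase shift.
The two reflections differ by half a wavelength.
So the condition for destructive reflection is 2 n t cos θ_r = m λ.
Snell's law: 1.0 sin 42.0° = 2.36 sin θ_r → sin θ_r = 0.284, cos θ_r = 0.959.
Minimum nonzero at m = 1: t = λ / (2 n cos θ_r) = 462 / (2 × 2.36 × 0.959) = 102 nm.

102 nm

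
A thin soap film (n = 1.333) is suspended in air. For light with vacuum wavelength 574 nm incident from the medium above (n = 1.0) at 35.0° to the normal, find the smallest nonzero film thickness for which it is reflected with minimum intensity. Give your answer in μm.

Top surface (1.0 → 1.333): reflection off a higher-index medium gives a half-wave phase shift.
Bottom surface (1.333 → 1.0): reflection off a lower-index medium gives no phase shift.
Exactly one π shift → a net half-wave offset.
For weak reflection here: 2 n t cos θ_r = m λ.
Snell's law: 1.0 sin 35.0° = 1.333 sin θ_r → sin θ_r = 0.430, cos θ_r = 0.903.
Minimum nonzero at m = 1: t = λ / (2 n cos θ_r) = 574 / (2 × 1.333 × 0.903) = 239 nm.

0.239 μm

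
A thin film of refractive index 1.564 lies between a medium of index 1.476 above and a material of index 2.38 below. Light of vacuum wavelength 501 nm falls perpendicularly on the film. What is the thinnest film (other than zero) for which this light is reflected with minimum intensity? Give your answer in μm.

Top surface (1.476 → 1.564): reflection off a higher-index medium gives a half-wave phase shift.
Bottom surface (1.564 → 2.38): reflection off a higher-index medium gives a half-wave phase shift.
Zero or two π shifts → no net half-wave offset.
So the condition for destructive reflection is 2 n t = (m + ½) λ.
Minimum at m = 0: t = λ / (4 n) = 501 / (4 × 1.564) = 80.1 nm.

0.0801 μm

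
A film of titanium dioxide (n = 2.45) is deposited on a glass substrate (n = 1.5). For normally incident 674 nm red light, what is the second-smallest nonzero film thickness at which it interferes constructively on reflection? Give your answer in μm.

At the upper boundary (n = 1.0 to n = 2.45) the reflected ray undergoes a half-wave phase shift.
Bottom surface (2.45 → 1.5): reflection off a lower-index medium gives no phase shift.
The two reflections differ by half a wavelength.
For bright reflection here: 2 n t = (m + ½) λ.
The second-smallest nonzero thickness corresponds to m = 1: t = (m + ½) λ / (2 n) = 1.50 × 674 / (2 × 2.45) = 206 nm.

0.206 μm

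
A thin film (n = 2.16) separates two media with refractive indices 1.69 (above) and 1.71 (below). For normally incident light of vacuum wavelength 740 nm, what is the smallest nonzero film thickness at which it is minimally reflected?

Top surface (1.69 → 2.16): reflection off a higher-index medium gives a half-wave phase shift.
At the lower boundary (n = 2.16 to n = 1.71) the reflected ray undergoes no phase shift.
The two reflections differ by half a wavelength.
So the condition for destructive reflection is 2 n t = m λ.
The smallest nonzero thickness corresponds to m = 1: t = m λ / (2 n) = 1.00 × 740 / (2 × 2.16) = 171 nm.

171 nm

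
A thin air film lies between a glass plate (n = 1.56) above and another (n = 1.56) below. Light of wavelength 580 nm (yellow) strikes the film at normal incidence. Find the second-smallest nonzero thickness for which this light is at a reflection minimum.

Top surface (1.56 → 1.0): reflection off a lower-index medium gives no phase shift.
Ray reflecting at the bottom interface goes from n = 1.0 toward n = 1.56: a half-wave phase shift.
The two reflections differ by half a wavelength.
With one net inversion, destructive interference in reflection requires 2 n t = m λ.
The second-smallest nonzero thickness corresponds to m = 2: t = m λ / (2 n) = 2.00 × 580 / (2 × 1.0) = 580 nm.

580 nm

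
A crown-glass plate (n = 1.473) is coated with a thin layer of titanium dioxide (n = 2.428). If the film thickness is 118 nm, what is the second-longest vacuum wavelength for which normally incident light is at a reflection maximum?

382 nm

At the upper boundary (n = 1.0 to n = 2.428) the reflected ray undergoes a half-wave phase shift.
Ray reflecting at the bottom interface goes from n = 2.428 toward n = 1.473: no phase shift.
The two reflections differ by half a wavelength.
So the condition for constructive reflection is 2 n t = (m + ½) λ.
λ = 2 n t / (m + ½). The second-longest wavelength is m = 1: λ = 2 × 2.428 × 118 / 1.50 = 382 nm.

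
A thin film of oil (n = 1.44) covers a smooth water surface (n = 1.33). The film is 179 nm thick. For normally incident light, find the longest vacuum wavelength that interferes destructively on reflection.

Top surface (1.0 → 1.44): reflection off a higher-index medium gives a half-wave phase shift.
Ray reflecting at the bottom interface goes from n = 1.44 toward n = 1.33: no phase shift.
Net: one phase inversion between the two reflected rays.
For weak reflection here: 2 n t = m λ.
λ = 2 n t / m. The longest wavelength is m = 1: λ = 2 × 1.44 × 179 / 1.00 = 516 nm.

516 nm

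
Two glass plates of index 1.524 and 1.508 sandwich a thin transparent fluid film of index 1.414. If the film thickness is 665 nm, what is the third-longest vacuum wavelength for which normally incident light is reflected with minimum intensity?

627 nm

Ray reflecting at the top interface goes from n = 1.524 toward n = 1.414: no phase shift.
Ray reflecting at the bottom interface goes from n = 1.414 toward n = 1.508: a half-wave phase shift.
Net: one phase inversion between the two reflected rays.
So the condition for destructive reflection is 2 n t = m λ.
λ = 2 n t / m. The third-longest wavelength is m = 3: λ = 2 × 1.414 × 665 / 3.00 = 627 nm.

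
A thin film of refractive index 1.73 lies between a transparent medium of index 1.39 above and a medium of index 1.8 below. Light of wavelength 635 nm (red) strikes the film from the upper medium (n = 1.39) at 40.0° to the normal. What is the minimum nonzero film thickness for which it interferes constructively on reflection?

Ray reflecting at the top interface goes from n = 1.39 toward n = 1.73: a half-wave phase shift.
At the lower boundary (n = 1.73 to n = 1.8) the reflected ray undergoes a half-wave phase shift.
Zero or two π shifts → no net half-wave offset.
With no net inversion, constructive interference in reflection requires 2 n t cos θ_r = m λ.
Snell's law: 1.39 sin 40.0° = 1.73 sin θ_r → sin θ_r = 0.516, cos θ_r = 0.856.
Minimum nonzero at m = 1: t = λ / (2 n cos θ_r) = 635 / (2 × 1.73 × 0.856) = 214 nm.

214 nm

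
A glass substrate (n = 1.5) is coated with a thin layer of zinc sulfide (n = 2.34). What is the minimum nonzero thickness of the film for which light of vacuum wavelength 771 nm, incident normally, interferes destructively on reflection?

At the upper boundary (n = 1.0 to n = 2.34) the reflected ray undergoes a half-wave phase shift.
At the lower boundary (n = 2.34 to n = 1.5) the reflected ray undergoes no phase shift.
The two reflections differ by half a wavelength.
With one net inversion, destructive interference in reflection requires 2 n t = m λ.
Minimum nonzero at m = 1: t = λ / (2 n) = 771 / (2 × 2.34) = 165 nm.

165 nm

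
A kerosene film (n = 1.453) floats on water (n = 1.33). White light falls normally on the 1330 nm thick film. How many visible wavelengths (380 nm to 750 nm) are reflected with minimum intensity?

Top surface (1.0 → 1.453): reflection off a higher-index medium gives a half-wave phase shift.
Bottom surface (1.453 → 1.33): reflection off a lower-index medium gives no phase shift.
Net: one phase inversion between the two reflected rays.
With one net inversion, destructive interference in reflection requires 2 n t = m λ.
λ = 2 n t / m = 3865 / m nm.
m=5: 773 nm (IR); m=6: 644 nm (visible); m=7: 552 nm (visible); m=8: 483 nm (visible); m=9: 429 nm (visible); m=10: 386 nm (visible); m=11: 351 nm (UV).

5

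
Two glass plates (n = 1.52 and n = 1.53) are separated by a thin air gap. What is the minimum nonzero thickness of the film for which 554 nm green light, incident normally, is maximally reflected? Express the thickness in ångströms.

1385 Å

At the upper boundary (n = 1.52 to n = 1.0) the reflected ray undergoes no phase shift.
Bottom surface (1.0 → 1.53): reflection off a higher-index medium gives a half-wave phase shift.
The two reflections differ by half a wavelength.
With one net inversion, constructive interference in reflection requires 2 n t = (m + ½) λ.
Minimum at m = 0: t = λ / (4 n) = 554 / (4 × 1.0) = 139 nm.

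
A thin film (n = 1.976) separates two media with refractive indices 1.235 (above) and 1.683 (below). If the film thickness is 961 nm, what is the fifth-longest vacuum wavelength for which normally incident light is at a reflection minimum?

Ray reflecting at the top interface goes from n = 1.235 toward n = 1.976: a half-wave phase shift.
Bottom surface (1.976 → 1.683): reflection off a lower-index medium gives no phase shift.
Exactly one π shift → a net half-wave offset.
For weak reflection here: 2 n t = m λ.
λ = 2 n t / m. The fifth-longest wavelength is m = 5: λ = 2 × 1.976 × 961 / 5.00 = 760 nm.

760 nm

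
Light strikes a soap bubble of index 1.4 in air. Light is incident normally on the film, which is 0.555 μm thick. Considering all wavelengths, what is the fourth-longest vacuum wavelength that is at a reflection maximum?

At the upper boundary (n = 1.0 to n = 1.4) the reflected ray undergoes a half-wave phase shift.
At the lower boundary (n = 1.4 to n = 1.0) the reflected ray undergoes no phase shift.
Net: one phase inversion between the two reflected rays.
For strong reflection here: 2 n t = (m + ½) λ.
λ = 2 n t / (m + ½). The fourth-longest wavelength is m = 3: λ = 2 × 1.4 × 555 / 3.50 = 444 nm.

444 nm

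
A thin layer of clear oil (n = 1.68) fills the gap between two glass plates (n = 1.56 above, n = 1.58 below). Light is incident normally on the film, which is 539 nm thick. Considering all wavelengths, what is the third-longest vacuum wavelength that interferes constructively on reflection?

724 nm

Ray reflecting at the top interface goes from n = 1.56 toward n = 1.68: a half-wave phase shift.
Bottom surface (1.68 → 1.58): reflection off a lower-index medium gives no phase shift.
Exactly one π shift → a net half-wave offset.
So the condition for constructive reflection is 2 n t = (m + ½) λ.
λ = 2 n t / (m + ½). The third-longest wavelength is m = 2: λ = 2 × 1.68 × 539 / 2.50 = 724 nm.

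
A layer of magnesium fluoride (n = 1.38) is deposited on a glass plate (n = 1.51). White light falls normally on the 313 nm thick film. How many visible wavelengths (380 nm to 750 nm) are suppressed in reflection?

Top surface (1.0 → 1.38): reflection off a higher-index medium gives a half-wave phase shift.
At the lower boundary (n = 1.38 to n = 1.51) the reflected ray undergoes a half-wave phase shift.
Zero or two π shifts → no net half-wave offset.
So the condition for destructive reflection is 2 n t = (m + ½) λ.
λ = 2 n t / (m + ½) = 864 / (m + ½) nm.
m=0: 1728 nm (IR); m=1: 576 nm (visible); m=2: 346 nm (UV).

1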